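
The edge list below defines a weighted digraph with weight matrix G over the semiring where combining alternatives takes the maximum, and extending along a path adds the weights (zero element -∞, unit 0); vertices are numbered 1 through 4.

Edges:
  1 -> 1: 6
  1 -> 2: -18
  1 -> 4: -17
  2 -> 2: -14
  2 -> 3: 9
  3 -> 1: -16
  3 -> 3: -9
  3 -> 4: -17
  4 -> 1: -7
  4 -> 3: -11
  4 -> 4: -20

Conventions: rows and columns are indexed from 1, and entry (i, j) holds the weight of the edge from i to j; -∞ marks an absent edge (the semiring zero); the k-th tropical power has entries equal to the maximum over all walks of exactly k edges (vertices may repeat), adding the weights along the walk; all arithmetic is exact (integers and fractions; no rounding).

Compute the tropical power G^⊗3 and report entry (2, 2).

G^⊗2:
  [12, -12, -9, -11]
  [-7, -28, 0, -8]
  [-10, -34, -18, -26]
  [-1, -25, -20, -24]
G^⊗3:
  [18, -6, -3, -5]
  [-1, -25, -9, -17]
  [-4, -28, -25, -27]
  [5, -19, -16, -18]
Key observation: the optimum is the walk 2->3->1->2, with weight 9 + (-16) + (-18) = -25.
Optimal value attained by: walk 2->3->1->2.
Answer: (G^⊗3)[2][2] = -25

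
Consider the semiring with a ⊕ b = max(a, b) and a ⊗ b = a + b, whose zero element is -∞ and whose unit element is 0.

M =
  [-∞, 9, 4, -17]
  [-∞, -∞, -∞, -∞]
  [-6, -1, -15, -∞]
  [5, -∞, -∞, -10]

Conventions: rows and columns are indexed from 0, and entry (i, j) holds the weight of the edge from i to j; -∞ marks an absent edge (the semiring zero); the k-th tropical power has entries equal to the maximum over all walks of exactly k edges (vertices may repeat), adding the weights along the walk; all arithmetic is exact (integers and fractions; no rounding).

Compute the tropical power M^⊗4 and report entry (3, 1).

M^⊗2:
  [-2, 3, -11, -27]
  [-∞, -∞, -∞, -∞]
  [-21, 3, -2, -23]
  [-5, 14, 9, -12]
M^⊗3:
  [-17, 7, 2, -19]
  [-∞, -∞, -∞, -∞]
  [-8, -3, -17, -33]
  [3, 8, -1, -22]
M^⊗4:
  [-4, 1, -13, -29]
  [-∞, -∞, -∞, -∞]
  [-23, 1, -4, -25]
  [-7, 12, 7, -14]
Key observation: the optimum is the walk 3->0->2->0->1, with weight 5 + 4 + (-6) + 9 = 12.
Optimal value attained by: walk 3->0->2->0->1.
Answer: (M^⊗4)[3][1] = 12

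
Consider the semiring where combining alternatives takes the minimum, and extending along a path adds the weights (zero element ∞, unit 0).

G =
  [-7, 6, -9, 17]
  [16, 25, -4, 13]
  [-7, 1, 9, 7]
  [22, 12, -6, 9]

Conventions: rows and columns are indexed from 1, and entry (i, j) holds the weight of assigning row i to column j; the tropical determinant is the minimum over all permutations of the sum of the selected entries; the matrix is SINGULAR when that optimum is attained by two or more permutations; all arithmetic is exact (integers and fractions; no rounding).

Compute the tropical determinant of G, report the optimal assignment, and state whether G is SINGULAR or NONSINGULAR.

σ = (1, 2, 3, 4): (-7) + 25 + 9 + 9 = 36
σ = (1, 2, 4, 3): (-7) + 25 + 7 + (-6) = 19
σ = (1, 3, 2, 4): (-7) + (-4) + 1 + 9 = -1
σ = (1, 3, 4, 2): (-7) + (-4) + 7 + 12 = 8
σ = (1, 4, 2, 3): (-7) + 13 + 1 + (-6) = 1
σ = (1, 4, 3, 2): (-7) + 13 + 9 + 12 = 27
σ = (2, 1, 3, 4): 6 + 16 + 9 + 9 = 40
σ = (2, 1, 4, 3): 6 + 16 + 7 + (-6) = 23
σ = (2, 3, 1, 4): 6 + (-4) + (-7) + 9 = 4
σ = (2, 3, 4, 1): 6 + (-4) + 7 + 22 = 31
σ = (2, 4, 1, 3): 6 + 13 + (-7) + (-6) = 6
σ = (2, 4, 3, 1): 6 + 13 + 9 + 22 = 50
σ = (3, 1, 2, 4): (-9) + 16 + 1 + 9 = 17
σ = (3, 1, 4, 2): (-9) + 16 + 7 + 12 = 26
σ = (3, 2, 1, 4): (-9) + 25 + (-7) + 9 = 18
σ = (3, 2, 4, 1): (-9) + 25 + 7 + 22 = 45
σ = (3, 4, 1, 2): (-9) + 13 + (-7) + 12 = 9
σ = (3, 4, 2, 1): (-9) + 13 + 1 + 22 = 27
σ = (4, 1, 2, 3): 17 + 16 + 1 + (-6) = 28
σ = (4, 1, 3, 2): 17 + 16 + 9 + 12 = 54
σ = (4, 2, 1, 3): 17 + 25 + (-7) + (-6) = 29
σ = (4, 2, 3, 1): 17 + 25 + 9 + 22 = 73
σ = (4, 3, 1, 2): 17 + (-4) + (-7) + 12 = 18
σ = (4, 3, 2, 1): 17 + (-4) + 1 + 22 = 36
Optimal value attained by: σ = (1, 3, 2, 4).
Answer: det⊕(G) = -1; verdict: NONSINGULAR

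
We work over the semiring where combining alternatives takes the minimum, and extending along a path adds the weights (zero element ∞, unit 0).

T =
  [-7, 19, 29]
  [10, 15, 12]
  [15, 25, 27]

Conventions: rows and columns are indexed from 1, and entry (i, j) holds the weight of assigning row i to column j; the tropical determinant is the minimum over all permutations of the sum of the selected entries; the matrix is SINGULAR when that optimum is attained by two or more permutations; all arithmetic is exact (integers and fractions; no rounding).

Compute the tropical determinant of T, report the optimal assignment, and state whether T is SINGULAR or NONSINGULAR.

σ = (1, 2, 3): (-7) + 15 + 27 = 35
σ = (1, 3, 2): (-7) + 12 + 25 = 30
σ = (2, 1, 3): 19 + 10 + 27 = 56
σ = (2, 3, 1): 19 + 12 + 15 = 46
σ = (3, 1, 2): 29 + 10 + 25 = 64
σ = (3, 2, 1): 29 + 15 + 15 = 59
Optimal value attained by: σ = (1, 3, 2).
Answer: det⊕(T) = 30; verdict: NONSINGULAR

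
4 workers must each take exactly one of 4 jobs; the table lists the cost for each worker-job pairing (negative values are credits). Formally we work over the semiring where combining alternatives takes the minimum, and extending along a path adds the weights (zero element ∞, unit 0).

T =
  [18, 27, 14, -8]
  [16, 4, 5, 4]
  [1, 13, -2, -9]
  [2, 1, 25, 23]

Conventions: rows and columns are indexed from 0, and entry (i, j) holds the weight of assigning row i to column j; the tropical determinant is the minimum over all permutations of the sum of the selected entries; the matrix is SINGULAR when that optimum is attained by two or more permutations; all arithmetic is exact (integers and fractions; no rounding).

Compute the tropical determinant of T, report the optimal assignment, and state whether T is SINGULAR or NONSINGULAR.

σ = (0, 1, 2, 3): 18 + 4 + (-2) + 23 = 43
σ = (0, 1, 3, 2): 18 + 4 + (-9) + 25 = 38
σ = (0, 2, 1, 3): 18 + 5 + 13 + 23 = 59
σ = (0, 2, 3, 1): 18 + 5 + (-9) + 1 = 15
σ = (0, 3, 1, 2): 18 + 4 + 13 + 25 = 60
σ = (0, 3, 2, 1): 18 + 4 + (-2) + 1 = 21
σ = (1, 0, 2, 3): 27 + 16 + (-2) + 23 = 64
σ = (1, 0, 3, 2): 27 + 16 + (-9) + 25 = 59
σ = (1, 2, 0, 3): 27 + 5 + 1 + 23 = 56
σ = (1, 2, 3, 0): 27 + 5 + (-9) + 2 = 25
σ = (1, 3, 0, 2): 27 + 4 + 1 + 25 = 57
σ = (1, 3, 2, 0): 27 + 4 + (-2) + 2 = 31
σ = (2, 0, 1, 3): 14 + 16 + 13 + 23 = 66
σ = (2, 0, 3, 1): 14 + 16 + (-9) + 1 = 22
σ = (2, 1, 0, 3): 14 + 4 + 1 + 23 = 42
σ = (2, 1, 3, 0): 14 + 4 + (-9) + 2 = 11
σ = (2, 3, 0, 1): 14 + 4 + 1 + 1 = 20
σ = (2, 3, 1, 0): 14 + 4 + 13 + 2 = 33
σ = (3, 0, 1, 2): (-8) + 16 + 13 + 25 = 46
σ = (3, 0, 2, 1): (-8) + 16 + (-2) + 1 = 7
σ = (3, 1, 0, 2): (-8) + 4 + 1 + 25 = 22
σ = (3, 1, 2, 0): (-8) + 4 + (-2) + 2 = -4
σ = (3, 2, 0, 1): (-8) + 5 + 1 + 1 = -1
σ = (3, 2, 1, 0): (-8) + 5 + 13 + 2 = 12
Optimal value attained by: σ = (3, 1, 2, 0).
Answer: det⊕(T) = -4; verdict: NONSINGULAR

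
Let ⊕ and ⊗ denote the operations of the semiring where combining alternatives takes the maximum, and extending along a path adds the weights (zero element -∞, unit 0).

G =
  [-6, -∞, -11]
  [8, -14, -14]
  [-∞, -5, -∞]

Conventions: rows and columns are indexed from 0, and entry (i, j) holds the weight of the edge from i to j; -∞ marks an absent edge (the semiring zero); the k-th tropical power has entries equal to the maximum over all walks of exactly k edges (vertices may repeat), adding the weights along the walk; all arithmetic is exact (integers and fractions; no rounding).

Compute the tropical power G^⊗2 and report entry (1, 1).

G^⊗2:
  [-12, -16, -17]
  [2, -19, -3]
  [3, -19, -19]
Key observation: the optimum is the walk 1->2->1, with weight (-14) + (-5) = -19.
Optimal value attained by: walk 1->2->1.
Answer: (G^⊗2)[1][1] = -19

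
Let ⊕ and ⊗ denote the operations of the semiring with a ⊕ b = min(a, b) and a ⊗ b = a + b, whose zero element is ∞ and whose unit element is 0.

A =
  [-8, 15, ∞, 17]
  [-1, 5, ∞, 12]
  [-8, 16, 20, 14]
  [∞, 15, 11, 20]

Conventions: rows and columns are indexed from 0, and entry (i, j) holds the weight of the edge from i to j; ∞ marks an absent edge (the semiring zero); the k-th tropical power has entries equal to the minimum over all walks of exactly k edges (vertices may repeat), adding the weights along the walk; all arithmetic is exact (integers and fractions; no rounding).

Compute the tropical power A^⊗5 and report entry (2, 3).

A^⊗2:
  [-16, 7, 28, 9]
  [-9, 10, 23, 16]
  [-16, 7, 25, 9]
  [3, 20, 31, 25]
A^⊗3:
  [-24, -1, 20, 1]
  [-17, 6, 27, 8]
  [-24, -1, 20, 1]
  [-5, 18, 36, 20]
A^⊗4:
  [-32, -9, 12, -7]
  [-25, -2, 19, 0]
  [-32, -9, 12, -7]
  [-13, 10, 31, 12]
A^⊗5:
  [-40, -17, 4, -15]
  [-33, -10, 11, -8]
  [-40, -17, 4, -15]
  [-21, 2, 23, 4]
Key observation: the optimum is the walk 2->0->0->0->0->3, with weight (-8) + (-8) + (-8) + (-8) + 17 = -15.
Optimal value attained by: walk 2->0->0->0->0->3.
Answer: (A^⊗5)[2][3] = -15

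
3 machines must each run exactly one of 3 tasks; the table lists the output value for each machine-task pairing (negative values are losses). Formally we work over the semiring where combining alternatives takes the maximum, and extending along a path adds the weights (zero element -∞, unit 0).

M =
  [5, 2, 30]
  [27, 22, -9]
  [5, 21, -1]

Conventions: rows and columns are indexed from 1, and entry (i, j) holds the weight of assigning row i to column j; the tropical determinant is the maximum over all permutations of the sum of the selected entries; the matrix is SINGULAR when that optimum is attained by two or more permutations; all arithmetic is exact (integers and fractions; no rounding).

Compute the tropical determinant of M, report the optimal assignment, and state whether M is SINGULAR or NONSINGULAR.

σ = (1, 2, 3): 5 + 22 + (-1) = 26
σ = (1, 3, 2): 5 + (-9) + 21 = 17
σ = (2, 1, 3): 2 + 27 + (-1) = 28
σ = (2, 3, 1): 2 + (-9) + 5 = -2
σ = (3, 1, 2): 30 + 27 + 21 = 78
σ = (3, 2, 1): 30 + 22 + 5 = 57
Optimal value attained by: σ = (3, 1, 2).
Answer: det⊕(M) = 78; verdict: NONSINGULAR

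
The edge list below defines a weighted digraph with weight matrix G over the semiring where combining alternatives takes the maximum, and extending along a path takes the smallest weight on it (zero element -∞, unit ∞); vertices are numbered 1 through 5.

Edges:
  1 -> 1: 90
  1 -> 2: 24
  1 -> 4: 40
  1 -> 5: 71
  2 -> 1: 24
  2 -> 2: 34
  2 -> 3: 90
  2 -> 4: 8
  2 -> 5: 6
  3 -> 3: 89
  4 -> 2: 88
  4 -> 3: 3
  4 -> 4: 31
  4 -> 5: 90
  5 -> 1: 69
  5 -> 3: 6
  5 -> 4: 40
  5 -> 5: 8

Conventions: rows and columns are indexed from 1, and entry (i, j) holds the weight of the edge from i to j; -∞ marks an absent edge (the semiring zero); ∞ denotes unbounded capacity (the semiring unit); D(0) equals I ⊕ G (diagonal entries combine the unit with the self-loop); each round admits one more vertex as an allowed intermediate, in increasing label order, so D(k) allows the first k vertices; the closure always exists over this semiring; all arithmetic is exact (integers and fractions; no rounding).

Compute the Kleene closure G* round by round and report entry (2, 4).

D(0):
  [∞, 24, -∞, 40, 71]
  [24, ∞, 90, 8, 6]
  [-∞, -∞, ∞, -∞, -∞]
  [-∞, 88, 3, ∞, 90]
  [69, -∞, 6, 40, ∞]
D(1):
  [∞, 24, -∞, 40, 71]
  [24, ∞, 90, 24, 24]
  [-∞, -∞, ∞, -∞, -∞]
  [-∞, 88, 3, ∞, 90]
  [69, 24, 6, 40, ∞]
D(2):
  [∞, 24, 24, 40, 71]
  [24, ∞, 90, 24, 24]
  [-∞, -∞, ∞, -∞, -∞]
  [24, 88, 88, ∞, 90]
  [69, 24, 24, 40, ∞]
D(3):
  [∞, 24, 24, 40, 71]
  [24, ∞, 90, 24, 24]
  [-∞, -∞, ∞, -∞, -∞]
  [24, 88, 88, ∞, 90]
  [69, 24, 24, 40, ∞]
D(4):
  [∞, 40, 40, 40, 71]
  [24, ∞, 90, 24, 24]
  [-∞, -∞, ∞, -∞, -∞]
  [24, 88, 88, ∞, 90]
  [69, 40, 40, 40, ∞]
D(5):
  [∞, 40, 40, 40, 71]
  [24, ∞, 90, 24, 24]
  [-∞, -∞, ∞, -∞, -∞]
  [69, 88, 88, ∞, 90]
  [69, 40, 40, 40, ∞]
Answer: G*[2][4] = 24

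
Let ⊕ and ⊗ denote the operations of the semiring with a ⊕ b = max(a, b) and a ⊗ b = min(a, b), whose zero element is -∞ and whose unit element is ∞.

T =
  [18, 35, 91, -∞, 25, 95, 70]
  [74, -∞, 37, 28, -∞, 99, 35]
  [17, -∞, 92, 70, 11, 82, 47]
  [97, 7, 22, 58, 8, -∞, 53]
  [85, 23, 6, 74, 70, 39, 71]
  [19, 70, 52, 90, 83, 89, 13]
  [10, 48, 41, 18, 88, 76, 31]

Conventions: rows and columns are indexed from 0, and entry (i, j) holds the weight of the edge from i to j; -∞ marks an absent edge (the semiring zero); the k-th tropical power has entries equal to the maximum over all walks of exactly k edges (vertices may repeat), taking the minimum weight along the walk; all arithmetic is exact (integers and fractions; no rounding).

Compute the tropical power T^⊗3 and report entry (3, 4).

T^⊗2:
  [35, 70, 91, 90, 83, 89, 47]
  [28, 70, 74, 90, 83, 89, 70]
  [70, 70, 92, 82, 82, 82, 53]
  [58, 48, 91, 58, 53, 95, 70]
  [74, 48, 85, 70, 71, 85, 70]
  [90, 70, 52, 89, 83, 89, 71]
  [85, 70, 52, 76, 76, 76, 71]
T^⊗3:
  [90, 70, 91, 89, 83, 89, 71]
  [90, 70, 74, 89, 83, 89, 71]
  [82, 70, 92, 82, 82, 82, 71]
  [58, 70, 91, 90, 83, 89, 58]
  [71, 70, 85, 85, 83, 85, 71]
  [89, 70, 90, 89, 83, 90, 71]
  [76, 70, 85, 76, 76, 85, 71]
Key observation: the optimum is the walk 3->0->5->4, with weight 97 min 95 min 83 = 83.
Optimal value attained by: walk 3->0->5->4.
Answer: (T^⊗3)[3][4] = 83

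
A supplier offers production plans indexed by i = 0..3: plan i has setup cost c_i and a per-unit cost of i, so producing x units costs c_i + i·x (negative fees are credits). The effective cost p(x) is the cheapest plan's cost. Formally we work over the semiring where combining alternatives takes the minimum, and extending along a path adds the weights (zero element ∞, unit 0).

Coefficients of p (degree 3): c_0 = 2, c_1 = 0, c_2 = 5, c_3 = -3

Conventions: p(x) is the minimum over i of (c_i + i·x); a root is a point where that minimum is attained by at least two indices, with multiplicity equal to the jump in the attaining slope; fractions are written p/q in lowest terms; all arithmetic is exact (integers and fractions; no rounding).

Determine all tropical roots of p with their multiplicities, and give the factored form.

hull edge (i=0, c=2) to (i=1, c=0): slope -2, span 1
hull edge (i=1, c=0) to (i=3, c=-3): slope -3/2, span 2
Factored form: p(x) = -3 ⊗ (x ⊕ 3/2) ⊗ (x ⊕ 3/2) ⊗ (x ⊕ 2)
Answer: roots = 3/2 (mult 2), 2 (mult 1)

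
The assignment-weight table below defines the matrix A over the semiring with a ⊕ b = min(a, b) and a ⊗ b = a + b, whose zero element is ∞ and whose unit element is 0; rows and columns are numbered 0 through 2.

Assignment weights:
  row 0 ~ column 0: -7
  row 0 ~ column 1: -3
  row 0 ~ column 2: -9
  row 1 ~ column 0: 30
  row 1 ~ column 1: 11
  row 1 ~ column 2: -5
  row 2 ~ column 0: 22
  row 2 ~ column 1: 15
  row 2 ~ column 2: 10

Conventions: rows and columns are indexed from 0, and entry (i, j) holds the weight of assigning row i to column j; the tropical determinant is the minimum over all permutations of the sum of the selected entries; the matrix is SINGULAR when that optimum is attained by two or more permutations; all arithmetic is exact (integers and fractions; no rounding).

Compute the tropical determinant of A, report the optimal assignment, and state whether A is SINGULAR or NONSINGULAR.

σ = (0, 1, 2): (-7) + 11 + 10 = 14
σ = (0, 2, 1): (-7) + (-5) + 15 = 3
σ = (1, 0, 2): (-3) + 30 + 10 = 37
σ = (1, 2, 0): (-3) + (-5) + 22 = 14
σ = (2, 0, 1): (-9) + 30 + 15 = 36
σ = (2, 1, 0): (-9) + 11 + 22 = 24
Optimal value attained by: σ = (0, 2, 1).
Answer: det⊕(A) = 3; verdict: NONSINGULAR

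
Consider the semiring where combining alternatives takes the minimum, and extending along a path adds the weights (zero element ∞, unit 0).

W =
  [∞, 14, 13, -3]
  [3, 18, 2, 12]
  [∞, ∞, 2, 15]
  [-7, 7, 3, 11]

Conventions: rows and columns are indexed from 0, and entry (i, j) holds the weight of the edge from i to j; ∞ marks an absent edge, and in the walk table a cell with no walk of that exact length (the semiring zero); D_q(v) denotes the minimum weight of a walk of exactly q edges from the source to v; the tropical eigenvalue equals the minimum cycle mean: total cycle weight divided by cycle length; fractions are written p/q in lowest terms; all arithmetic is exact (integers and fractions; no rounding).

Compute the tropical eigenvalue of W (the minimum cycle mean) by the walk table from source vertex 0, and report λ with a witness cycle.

q=0: [0, ∞, ∞, ∞]
q=1: [∞, 14, 13, -3]
q=2: [-10, 4, 0, 8]
q=3: [1, 4, 2, -13]
q=4: [-20, -6, -10, -2]
Optimal cycle mean attained by: cycle 0->3->0, total (-3) + (-7), length 2.
Answer: λ = -5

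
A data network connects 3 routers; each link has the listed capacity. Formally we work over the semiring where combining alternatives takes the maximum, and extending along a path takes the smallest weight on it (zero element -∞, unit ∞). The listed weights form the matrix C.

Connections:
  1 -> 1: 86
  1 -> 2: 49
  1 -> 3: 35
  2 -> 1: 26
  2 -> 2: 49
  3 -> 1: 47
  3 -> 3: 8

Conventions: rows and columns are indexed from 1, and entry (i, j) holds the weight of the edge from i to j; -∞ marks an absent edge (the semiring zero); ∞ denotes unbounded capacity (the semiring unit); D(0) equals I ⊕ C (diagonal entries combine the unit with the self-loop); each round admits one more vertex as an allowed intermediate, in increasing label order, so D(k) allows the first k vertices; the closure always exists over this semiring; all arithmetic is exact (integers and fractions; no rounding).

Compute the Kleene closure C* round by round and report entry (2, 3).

D(0):
  [∞, 49, 35]
  [26, ∞, -∞]
  [47, -∞, ∞]
D(1):
  [∞, 49, 35]
  [26, ∞, 26]
  [47, 47, ∞]
D(2):
  [∞, 49, 35]
  [26, ∞, 26]
  [47, 47, ∞]
D(3):
  [∞, 49, 35]
  [26, ∞, 26]
  [47, 47, ∞]
Answer: C*[2][3] = 26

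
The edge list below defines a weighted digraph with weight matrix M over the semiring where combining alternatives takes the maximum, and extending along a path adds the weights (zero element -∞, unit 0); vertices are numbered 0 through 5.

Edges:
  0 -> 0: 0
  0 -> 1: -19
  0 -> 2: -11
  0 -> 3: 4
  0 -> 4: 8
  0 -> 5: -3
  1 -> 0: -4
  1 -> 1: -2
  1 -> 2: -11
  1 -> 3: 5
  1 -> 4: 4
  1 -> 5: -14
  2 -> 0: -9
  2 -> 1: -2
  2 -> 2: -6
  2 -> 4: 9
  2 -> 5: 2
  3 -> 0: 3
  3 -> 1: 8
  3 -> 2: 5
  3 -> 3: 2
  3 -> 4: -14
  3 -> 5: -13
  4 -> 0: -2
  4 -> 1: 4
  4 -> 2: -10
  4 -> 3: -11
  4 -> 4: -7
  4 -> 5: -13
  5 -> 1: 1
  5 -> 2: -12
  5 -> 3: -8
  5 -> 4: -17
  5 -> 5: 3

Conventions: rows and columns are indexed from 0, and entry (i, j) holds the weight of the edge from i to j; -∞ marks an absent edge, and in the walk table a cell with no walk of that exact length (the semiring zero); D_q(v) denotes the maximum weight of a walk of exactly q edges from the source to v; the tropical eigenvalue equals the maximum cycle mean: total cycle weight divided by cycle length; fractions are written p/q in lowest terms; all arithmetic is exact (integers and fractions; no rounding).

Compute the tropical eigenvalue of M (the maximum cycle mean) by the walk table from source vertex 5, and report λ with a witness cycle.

q=0: [-∞, -∞, -∞, -∞, -∞, 0]
q=1: [-∞, 1, -12, -8, -17, 3]
q=2: [-3, 4, -3, 6, 5, 6]
q=3: [9, 14, 11, 9, 8, 9]
q=4: [12, 17, 14, 19, 20, 13]
q=5: [22, 27, 24, 22, 23, 16]
q=6: [25, 30, 27, 32, 33, 26]
Optimal cycle mean attained by: cycle 1->3->1, total 5 + 8, length 2.
Answer: λ = 13/2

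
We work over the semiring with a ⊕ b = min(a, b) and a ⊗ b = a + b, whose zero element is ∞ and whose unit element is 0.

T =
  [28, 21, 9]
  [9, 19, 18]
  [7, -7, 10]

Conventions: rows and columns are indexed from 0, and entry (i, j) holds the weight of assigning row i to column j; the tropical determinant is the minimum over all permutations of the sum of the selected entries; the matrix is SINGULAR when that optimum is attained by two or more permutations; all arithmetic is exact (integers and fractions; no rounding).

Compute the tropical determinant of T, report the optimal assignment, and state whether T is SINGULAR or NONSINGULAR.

σ = (0, 1, 2): 28 + 19 + 10 = 57
σ = (0, 2, 1): 28 + 18 + (-7) = 39
σ = (1, 0, 2): 21 + 9 + 10 = 40
σ = (1, 2, 0): 21 + 18 + 7 = 46
σ = (2, 0, 1): 9 + 9 + (-7) = 11
σ = (2, 1, 0): 9 + 19 + 7 = 35
Optimal value attained by: σ = (2, 0, 1).
Answer: det⊕(T) = 11; verdict: NONSINGULAR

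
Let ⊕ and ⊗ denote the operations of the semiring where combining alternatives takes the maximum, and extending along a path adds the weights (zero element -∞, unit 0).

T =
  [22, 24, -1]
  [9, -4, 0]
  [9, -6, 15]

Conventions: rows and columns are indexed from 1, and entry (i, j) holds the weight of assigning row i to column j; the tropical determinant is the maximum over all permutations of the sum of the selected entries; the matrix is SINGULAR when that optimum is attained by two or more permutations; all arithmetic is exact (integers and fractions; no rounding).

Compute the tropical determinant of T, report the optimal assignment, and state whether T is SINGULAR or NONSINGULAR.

σ = (1, 2, 3): 22 + (-4) + 15 = 33
σ = (1, 3, 2): 22 + 0 + (-6) = 16
σ = (2, 1, 3): 24 + 9 + 15 = 48
σ = (2, 3, 1): 24 + 0 + 9 = 33
σ = (3, 1, 2): (-1) + 9 + (-6) = 2
σ = (3, 2, 1): (-1) + (-4) + 9 = 4
Optimal value attained by: σ = (2, 1, 3).
Answer: det⊕(T) = 48; verdict: NONSINGULAR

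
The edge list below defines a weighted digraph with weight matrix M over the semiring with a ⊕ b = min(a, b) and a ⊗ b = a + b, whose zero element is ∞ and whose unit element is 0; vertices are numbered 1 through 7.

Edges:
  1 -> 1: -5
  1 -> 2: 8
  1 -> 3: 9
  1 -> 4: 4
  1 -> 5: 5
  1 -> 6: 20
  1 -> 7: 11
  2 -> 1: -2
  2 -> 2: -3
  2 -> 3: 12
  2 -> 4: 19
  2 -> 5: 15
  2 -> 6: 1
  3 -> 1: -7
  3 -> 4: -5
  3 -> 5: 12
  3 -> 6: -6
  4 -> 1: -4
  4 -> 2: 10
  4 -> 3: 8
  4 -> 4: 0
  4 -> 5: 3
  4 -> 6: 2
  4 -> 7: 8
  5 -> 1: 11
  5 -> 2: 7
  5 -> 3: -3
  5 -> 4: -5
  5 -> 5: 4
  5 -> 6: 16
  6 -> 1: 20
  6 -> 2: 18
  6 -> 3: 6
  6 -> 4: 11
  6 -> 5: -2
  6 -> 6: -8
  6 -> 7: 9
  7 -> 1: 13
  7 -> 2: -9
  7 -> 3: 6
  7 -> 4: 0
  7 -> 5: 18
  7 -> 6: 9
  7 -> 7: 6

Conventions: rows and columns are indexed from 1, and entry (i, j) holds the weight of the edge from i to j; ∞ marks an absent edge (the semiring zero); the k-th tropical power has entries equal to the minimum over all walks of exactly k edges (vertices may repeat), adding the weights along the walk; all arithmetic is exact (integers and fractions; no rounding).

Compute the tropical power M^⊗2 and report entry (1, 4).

M^⊗2:
  [-10, 2, 2, -1, 0, 3, 6]
  [-7, -6, 7, 2, -1, -7, 9]
  [-12, 1, 0, -5, -8, -14, 3]
  [-9, -1, 0, -2, 0, -6, 7]
  [-10, 4, 1, -8, -2, -9, 3]
  [-1, 0, -5, -7, -10, -16, 1]
  [-11, -12, 3, 0, 3, -8, 8]
Key observation: the optimum is the walk 1->1->4, with weight (-5) + 4 = -1.
Optimal value attained by: walk 1->1->4.
Answer: (M^⊗2)[1][4] = -1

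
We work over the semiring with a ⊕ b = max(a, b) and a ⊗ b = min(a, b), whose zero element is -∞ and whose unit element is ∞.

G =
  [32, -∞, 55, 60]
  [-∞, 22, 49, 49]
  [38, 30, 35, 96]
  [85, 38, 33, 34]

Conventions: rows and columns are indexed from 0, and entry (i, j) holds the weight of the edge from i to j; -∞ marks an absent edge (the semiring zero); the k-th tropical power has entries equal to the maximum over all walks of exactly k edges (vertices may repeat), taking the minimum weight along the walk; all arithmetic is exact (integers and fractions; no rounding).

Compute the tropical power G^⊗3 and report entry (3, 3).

G^⊗2:
  [60, 38, 35, 55]
  [49, 38, 35, 49]
  [85, 38, 38, 38]
  [34, 34, 55, 60]
G^⊗3:
  [55, 38, 55, 60]
  [49, 38, 49, 49]
  [38, 38, 55, 60]
  [60, 38, 35, 55]
Key observation: the optimum is the walk 3->0->2->3, with weight 85 min 55 min 96 = 55.
Optimal value attained by: walk 3->0->2->3.
Answer: (G^⊗3)[3][3] = 55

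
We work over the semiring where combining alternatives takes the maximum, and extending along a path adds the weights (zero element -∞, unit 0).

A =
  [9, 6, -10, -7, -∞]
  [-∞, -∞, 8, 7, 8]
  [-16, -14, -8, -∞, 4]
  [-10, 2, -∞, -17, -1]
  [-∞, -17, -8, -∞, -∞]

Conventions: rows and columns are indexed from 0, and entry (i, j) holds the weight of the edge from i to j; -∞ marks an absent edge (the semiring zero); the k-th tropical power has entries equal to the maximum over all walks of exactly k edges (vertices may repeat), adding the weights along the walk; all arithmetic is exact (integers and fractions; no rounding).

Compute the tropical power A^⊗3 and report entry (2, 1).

A^⊗2:
  [18, 15, 14, 13, 14]
  [-3, 9, 0, -10, 12]
  [-7, -10, -4, -7, -4]
  [-1, -4, 10, 9, 10]
  [-24, -22, -9, -10, -4]
A^⊗3:
  [27, 24, 23, 22, 23]
  [6, 3, 17, 16, 17]
  [2, -1, -2, -3, 0]
  [8, 11, 4, 3, 14]
  [-15, -8, -12, -15, -5]
Key observation: the optimum is the walk 2->0->0->1, with weight (-16) + 9 + 6 = -1.
Optimal value attained by: walk 2->0->0->1.
Answer: (A^⊗3)[2][1] = -1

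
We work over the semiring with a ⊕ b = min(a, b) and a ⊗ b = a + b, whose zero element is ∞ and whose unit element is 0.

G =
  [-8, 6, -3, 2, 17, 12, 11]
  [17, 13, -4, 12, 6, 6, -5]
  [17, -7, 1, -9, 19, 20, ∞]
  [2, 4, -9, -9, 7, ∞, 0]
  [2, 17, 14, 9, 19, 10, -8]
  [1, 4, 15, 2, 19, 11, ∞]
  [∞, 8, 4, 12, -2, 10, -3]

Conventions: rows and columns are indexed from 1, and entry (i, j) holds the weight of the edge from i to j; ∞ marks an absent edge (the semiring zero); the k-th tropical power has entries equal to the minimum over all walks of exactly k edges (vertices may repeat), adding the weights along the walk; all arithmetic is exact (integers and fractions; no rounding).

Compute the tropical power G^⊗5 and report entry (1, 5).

G^⊗2:
  [-16, -10, -11, -12, 9, 4, 1]
  [7, -11, -3, -13, -7, 5, -8]
  [-7, -6, -18, -18, -2, -1, -12]
  [-7, -16, -18, -18, -2, 10, -9]
  [-6, 0, -4, 0, -10, 2, -11]
  [-7, 6, -7, -7, 9, 10, -1]
  [0, -3, 1, -5, -5, 7, -10]
G^⊗3:
  [-24, -18, -21, -21, -5, -4, -15]
  [-11, -10, -22, -22, -10, -5, -16]
  [-16, -25, -27, -27, -14, -2, -18]
  [-16, -25, -27, -27, -11, -10, -21]
  [-14, -11, -9, -13, -13, -1, -18]
  [-15, -14, -16, -16, -3, 5, -7]
  [-8, -6, -14, -14, -12, 0, -13]
G^⊗4:
  [-32, -28, -30, -30, -17, -12, -23]
  [-20, -29, -31, -31, -18, -6, -22]
  [-25, -34, -36, -36, -20, -19, -30]
  [-25, -34, -36, -36, -23, -19, -30]
  [-22, -16, -22, -22, -20, -8, -21]
  [-23, -23, -25, -25, -9, -8, -19]
  [-16, -21, -23, -23, -15, -3, -20]
G^⊗5:
  [-40, -37, -39, -39, -25, -22, -33]
  [-29, -38, -40, -40, -24, -23, -34]
  [-34, -43, -45, -45, -32, -28, -39]
  [-34, -43, -45, -45, -32, -28, -39]
  [-30, -29, -31, -31, -23, -11, -28]
  [-31, -32, -34, -34, -21, -17, -28]
  [-24, -30, -32, -32, -22, -15, -26]
Key observation: the optimum is the walk 1->1->3->2->7->5, with weight (-8) + (-3) + (-7) + (-5) + (-2) = -25.
Optimal value attained by: walk 1->1->3->2->7->5.
Answer: (G^⊗5)[1][5] = -25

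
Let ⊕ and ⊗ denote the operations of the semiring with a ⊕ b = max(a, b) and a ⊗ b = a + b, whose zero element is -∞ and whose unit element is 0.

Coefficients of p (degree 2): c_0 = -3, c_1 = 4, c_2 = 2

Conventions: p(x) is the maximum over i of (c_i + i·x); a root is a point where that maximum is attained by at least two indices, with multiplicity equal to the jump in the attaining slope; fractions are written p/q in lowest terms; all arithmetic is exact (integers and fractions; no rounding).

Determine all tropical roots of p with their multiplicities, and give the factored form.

hull edge (i=0, c=-3) to (i=1, c=4): slope 7, span 1
hull edge (i=1, c=4) to (i=2, c=2): slope -2, span 1
Factored form: p(x) = 2 ⊗ (x ⊕ (-7)) ⊗ (x ⊕ 2)
Answer: roots = -7 (mult 1), 2 (mult 1)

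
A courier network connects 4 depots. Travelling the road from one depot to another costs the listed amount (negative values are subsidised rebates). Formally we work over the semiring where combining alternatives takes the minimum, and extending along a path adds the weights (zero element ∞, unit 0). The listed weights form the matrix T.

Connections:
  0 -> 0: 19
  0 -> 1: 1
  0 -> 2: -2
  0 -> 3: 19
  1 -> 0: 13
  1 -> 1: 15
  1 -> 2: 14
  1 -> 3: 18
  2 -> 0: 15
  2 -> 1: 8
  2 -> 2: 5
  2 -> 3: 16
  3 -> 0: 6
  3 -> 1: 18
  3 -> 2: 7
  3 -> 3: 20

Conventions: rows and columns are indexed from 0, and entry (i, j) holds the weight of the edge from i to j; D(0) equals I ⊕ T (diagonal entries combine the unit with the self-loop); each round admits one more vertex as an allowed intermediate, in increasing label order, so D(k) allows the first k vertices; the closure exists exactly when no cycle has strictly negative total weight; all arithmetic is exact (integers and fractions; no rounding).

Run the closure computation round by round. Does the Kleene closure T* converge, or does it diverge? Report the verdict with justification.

D(0):
  [0, 1, -2, 19]
  [13, 0, 14, 18]
  [15, 8, 0, 16]
  [6, 18, 7, 0]
D(1):
  [0, 1, -2, 19]
  [13, 0, 11, 18]
  [15, 8, 0, 16]
  [6, 7, 4, 0]
D(2):
  [0, 1, -2, 19]
  [13, 0, 11, 18]
  [15, 8, 0, 16]
  [6, 7, 4, 0]
D(3):
  [0, 1, -2, 14]
  [13, 0, 11, 18]
  [15, 8, 0, 16]
  [6, 7, 4, 0]
D(4):
  [0, 1, -2, 14]
  [13, 0, 11, 18]
  [15, 8, 0, 16]
  [6, 7, 4, 0]
Key observation: every diagonal entry stays at the unit through all rounds, so no improving cycle exists.
Answer: CONVERGES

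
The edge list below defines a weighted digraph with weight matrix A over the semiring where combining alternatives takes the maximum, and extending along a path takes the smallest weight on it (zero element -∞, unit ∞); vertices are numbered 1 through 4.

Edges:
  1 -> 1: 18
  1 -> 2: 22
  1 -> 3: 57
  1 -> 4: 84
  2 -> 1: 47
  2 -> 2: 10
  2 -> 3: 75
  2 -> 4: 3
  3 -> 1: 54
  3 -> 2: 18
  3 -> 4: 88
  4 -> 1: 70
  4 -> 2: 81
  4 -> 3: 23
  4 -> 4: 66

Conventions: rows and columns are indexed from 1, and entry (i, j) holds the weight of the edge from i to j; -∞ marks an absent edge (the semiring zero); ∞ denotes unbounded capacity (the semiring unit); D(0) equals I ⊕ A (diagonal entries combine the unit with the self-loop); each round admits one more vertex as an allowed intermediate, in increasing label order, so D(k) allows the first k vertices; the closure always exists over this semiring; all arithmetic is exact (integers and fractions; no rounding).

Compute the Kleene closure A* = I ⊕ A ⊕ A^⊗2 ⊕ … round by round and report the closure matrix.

D(0):
  [∞, 22, 57, 84]
  [47, ∞, 75, 3]
  [54, 18, ∞, 88]
  [70, 81, 23, ∞]
D(1):
  [∞, 22, 57, 84]
  [47, ∞, 75, 47]
  [54, 22, ∞, 88]
  [70, 81, 57, ∞]
D(2):
  [∞, 22, 57, 84]
  [47, ∞, 75, 47]
  [54, 22, ∞, 88]
  [70, 81, 75, ∞]
D(3):
  [∞, 22, 57, 84]
  [54, ∞, 75, 75]
  [54, 22, ∞, 88]
  [70, 81, 75, ∞]
D(4):
  [∞, 81, 75, 84]
  [70, ∞, 75, 75]
  [70, 81, ∞, 88]
  [70, 81, 75, ∞]
Answer: A* = [[∞, 81, 75, 84], [70, ∞, 75, 75], [70, 81, ∞, 88], [70, 81, 75, ∞]]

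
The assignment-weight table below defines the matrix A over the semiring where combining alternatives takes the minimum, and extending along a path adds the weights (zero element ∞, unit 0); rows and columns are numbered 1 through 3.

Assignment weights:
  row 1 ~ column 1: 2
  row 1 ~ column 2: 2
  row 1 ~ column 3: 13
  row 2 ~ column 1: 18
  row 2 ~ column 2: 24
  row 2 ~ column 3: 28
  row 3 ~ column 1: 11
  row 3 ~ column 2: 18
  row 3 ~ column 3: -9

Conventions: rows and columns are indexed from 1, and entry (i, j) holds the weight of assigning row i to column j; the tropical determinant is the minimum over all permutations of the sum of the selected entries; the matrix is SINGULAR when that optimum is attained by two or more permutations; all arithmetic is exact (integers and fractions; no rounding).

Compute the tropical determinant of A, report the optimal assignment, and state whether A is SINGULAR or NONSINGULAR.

σ = (1, 2, 3): 2 + 24 + (-9) = 17
σ = (1, 3, 2): 2 + 28 + 18 = 48
σ = (2, 1, 3): 2 + 18 + (-9) = 11
σ = (2, 3, 1): 2 + 28 + 11 = 41
σ = (3, 1, 2): 13 + 18 + 18 = 49
σ = (3, 2, 1): 13 + 24 + 11 = 48
Optimal value attained by: σ = (2, 1, 3).
Answer: det⊕(A) = 11; verdict: NONSINGULAR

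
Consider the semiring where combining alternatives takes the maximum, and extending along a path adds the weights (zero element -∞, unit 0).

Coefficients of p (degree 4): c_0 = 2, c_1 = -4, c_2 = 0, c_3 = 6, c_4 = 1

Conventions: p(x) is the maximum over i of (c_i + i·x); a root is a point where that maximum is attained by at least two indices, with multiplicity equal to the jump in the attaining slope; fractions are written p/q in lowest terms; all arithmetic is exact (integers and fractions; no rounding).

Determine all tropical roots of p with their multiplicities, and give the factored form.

hull edge (i=0, c=2) to (i=3, c=6): slope 4/3, span 3
hull edge (i=3, c=6) to (i=4, c=1): slope -5, span 1
Factored form: p(x) = 1 ⊗ (x ⊕ (-4/3)) ⊗ (x ⊕ (-4/3)) ⊗ (x ⊕ (-4/3)) ⊗ (x ⊕ 5)
Answer: roots = -4/3 (mult 3), 5 (mult 1)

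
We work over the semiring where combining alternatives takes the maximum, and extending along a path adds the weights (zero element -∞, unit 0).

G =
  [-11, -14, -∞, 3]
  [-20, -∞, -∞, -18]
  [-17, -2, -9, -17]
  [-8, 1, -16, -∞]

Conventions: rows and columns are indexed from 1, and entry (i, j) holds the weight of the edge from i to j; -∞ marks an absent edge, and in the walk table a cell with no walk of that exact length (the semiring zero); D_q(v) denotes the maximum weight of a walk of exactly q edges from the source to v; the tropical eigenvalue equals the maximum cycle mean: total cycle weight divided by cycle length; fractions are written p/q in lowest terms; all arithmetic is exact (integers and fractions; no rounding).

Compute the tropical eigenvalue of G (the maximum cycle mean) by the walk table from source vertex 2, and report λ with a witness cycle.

q=0: [-∞, 0, -∞, -∞]
q=1: [-20, -∞, -∞, -18]
q=2: [-26, -17, -34, -17]
q=3: [-25, -16, -33, -23]
q=4: [-31, -22, -39, -22]
Optimal cycle mean attained by: cycle 1->4->1, total 3 + (-8), length 2.
Answer: λ = -5/2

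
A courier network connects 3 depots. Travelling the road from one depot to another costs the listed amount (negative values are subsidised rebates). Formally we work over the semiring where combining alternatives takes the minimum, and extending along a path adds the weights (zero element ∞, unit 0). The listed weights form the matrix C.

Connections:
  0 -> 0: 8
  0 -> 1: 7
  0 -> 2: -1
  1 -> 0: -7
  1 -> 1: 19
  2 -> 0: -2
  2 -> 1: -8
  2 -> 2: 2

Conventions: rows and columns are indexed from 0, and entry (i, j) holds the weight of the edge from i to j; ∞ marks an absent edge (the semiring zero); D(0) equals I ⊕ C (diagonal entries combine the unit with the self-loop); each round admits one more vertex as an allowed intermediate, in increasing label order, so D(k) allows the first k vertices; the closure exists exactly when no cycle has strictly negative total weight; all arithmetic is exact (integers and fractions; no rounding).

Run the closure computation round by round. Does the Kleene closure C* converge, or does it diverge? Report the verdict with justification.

D(0):
  [0, 7, -1]
  [-7, 0, ∞]
  [-2, -8, 0]
Detection: at round 1, diagonal entry (2, 2) turns strictly negative.
Key observation: the cycle 2->0->2 has total weight (-2) + (-1), which is strictly negative.
Answer: DIVERGES — negative cycle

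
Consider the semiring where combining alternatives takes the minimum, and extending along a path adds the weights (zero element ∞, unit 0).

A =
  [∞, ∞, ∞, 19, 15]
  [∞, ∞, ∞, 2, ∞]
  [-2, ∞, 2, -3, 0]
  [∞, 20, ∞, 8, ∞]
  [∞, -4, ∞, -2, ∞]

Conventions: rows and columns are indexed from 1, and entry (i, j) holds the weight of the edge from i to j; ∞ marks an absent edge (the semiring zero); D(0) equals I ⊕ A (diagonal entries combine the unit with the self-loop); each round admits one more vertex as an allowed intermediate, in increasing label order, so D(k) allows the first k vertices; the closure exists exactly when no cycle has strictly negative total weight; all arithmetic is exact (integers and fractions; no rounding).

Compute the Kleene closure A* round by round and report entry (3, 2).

D(0):
  [0, ∞, ∞, 19, 15]
  [∞, 0, ∞, 2, ∞]
  [-2, ∞, 0, -3, 0]
  [∞, 20, ∞, 0, ∞]
  [∞, -4, ∞, -2, 0]
D(1):
  [0, ∞, ∞, 19, 15]
  [∞, 0, ∞, 2, ∞]
  [-2, ∞, 0, -3, 0]
  [∞, 20, ∞, 0, ∞]
  [∞, -4, ∞, -2, 0]
D(2):
  [0, ∞, ∞, 19, 15]
  [∞, 0, ∞, 2, ∞]
  [-2, ∞, 0, -3, 0]
  [∞, 20, ∞, 0, ∞]
  [∞, -4, ∞, -2, 0]
D(3):
  [0, ∞, ∞, 19, 15]
  [∞, 0, ∞, 2, ∞]
  [-2, ∞, 0, -3, 0]
  [∞, 20, ∞, 0, ∞]
  [∞, -4, ∞, -2, 0]
D(4):
  [0, 39, ∞, 19, 15]
  [∞, 0, ∞, 2, ∞]
  [-2, 17, 0, -3, 0]
  [∞, 20, ∞, 0, ∞]
  [∞, -4, ∞, -2, 0]
D(5):
  [0, 11, ∞, 13, 15]
  [∞, 0, ∞, 2, ∞]
  [-2, -4, 0, -3, 0]
  [∞, 20, ∞, 0, ∞]
  [∞, -4, ∞, -2, 0]
Answer: A*[3][2] = -4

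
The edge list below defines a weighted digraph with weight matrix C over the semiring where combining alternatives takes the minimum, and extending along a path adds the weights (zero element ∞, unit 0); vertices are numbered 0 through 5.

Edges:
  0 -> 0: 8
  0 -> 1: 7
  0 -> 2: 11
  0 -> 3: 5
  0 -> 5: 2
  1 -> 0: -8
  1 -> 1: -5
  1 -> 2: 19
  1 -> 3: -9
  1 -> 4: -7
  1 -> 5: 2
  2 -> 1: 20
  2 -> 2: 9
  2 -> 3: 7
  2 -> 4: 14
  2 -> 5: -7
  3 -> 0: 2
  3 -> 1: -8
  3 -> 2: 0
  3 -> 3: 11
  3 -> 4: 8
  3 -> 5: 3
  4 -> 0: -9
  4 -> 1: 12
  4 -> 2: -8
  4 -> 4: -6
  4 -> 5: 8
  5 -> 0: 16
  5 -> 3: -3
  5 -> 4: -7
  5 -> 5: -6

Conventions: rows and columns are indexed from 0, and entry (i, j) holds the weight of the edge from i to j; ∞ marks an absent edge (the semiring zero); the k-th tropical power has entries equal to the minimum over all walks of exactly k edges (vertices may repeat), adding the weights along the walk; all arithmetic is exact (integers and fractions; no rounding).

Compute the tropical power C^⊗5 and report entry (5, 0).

C^⊗2:
  [-1, -3, 5, -2, -5, -4]
  [-16, -17, -15, -14, -13, -6]
  [5, -1, 6, -10, -14, -13]
  [-16, -13, 0, -17, -15, -7]
  [-15, -2, -14, -4, -12, -15]
  [-16, -11, -15, -9, -13, -12]
C^⊗3:
  [-14, -10, -13, -12, -11, -10]
  [-25, -22, -21, -26, -24, -22]
  [-23, -18, -22, -16, -20, -19]
  [-24, -25, -23, -22, -21, -14]
  [-21, -12, -20, -18, -22, -21]
  [-22, -17, -21, -20, -19, -22]
C^⊗4:
  [-20, -20, -19, -19, -17, -20]
  [-33, -34, -32, -31, -30, -28]
  [-29, -24, -28, -27, -26, -29]
  [-33, -30, -29, -34, -32, -30]
  [-31, -26, -30, -24, -28, -27]
  [-28, -28, -27, -26, -29, -28]
C^⊗5:
  [-28, -27, -25, -29, -27, -26]
  [-42, -39, -38, -43, -41, -39]
  [-35, -35, -34, -33, -36, -35]
  [-41, -42, -40, -39, -38, -36]
  [-37, -32, -36, -35, -34, -37]
  [-38, -34, -37, -37, -35, -34]
Key observation: the optimum is the walk 5->4->2->5->4->0, with weight (-7) + (-8) + (-7) + (-7) + (-9) = -38.
Optimal value attained by: walk 5->4->2->5->4->0.
Answer: (C^⊗5)[5][0] = -38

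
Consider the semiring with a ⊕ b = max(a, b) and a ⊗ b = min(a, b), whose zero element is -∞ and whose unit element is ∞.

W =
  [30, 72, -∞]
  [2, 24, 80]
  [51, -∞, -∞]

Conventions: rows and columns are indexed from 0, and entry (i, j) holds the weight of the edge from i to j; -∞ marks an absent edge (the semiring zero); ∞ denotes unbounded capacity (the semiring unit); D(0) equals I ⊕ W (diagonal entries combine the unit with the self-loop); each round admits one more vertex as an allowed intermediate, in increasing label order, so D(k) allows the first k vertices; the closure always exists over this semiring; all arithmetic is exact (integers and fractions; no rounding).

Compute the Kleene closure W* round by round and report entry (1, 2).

D(0):
  [∞, 72, -∞]
  [2, ∞, 80]
  [51, -∞, ∞]
D(1):
  [∞, 72, -∞]
  [2, ∞, 80]
  [51, 51, ∞]
D(2):
  [∞, 72, 72]
  [2, ∞, 80]
  [51, 51, ∞]
D(3):
  [∞, 72, 72]
  [51, ∞, 80]
  [51, 51, ∞]
Answer: W*[1][2] = 80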